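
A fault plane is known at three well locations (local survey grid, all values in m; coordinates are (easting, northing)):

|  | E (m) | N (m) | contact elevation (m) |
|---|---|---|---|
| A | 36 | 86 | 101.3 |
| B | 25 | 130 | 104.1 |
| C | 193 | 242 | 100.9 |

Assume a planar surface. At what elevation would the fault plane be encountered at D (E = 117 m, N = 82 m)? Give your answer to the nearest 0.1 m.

Let the plane be z = a·E + b·N + c.
B−A: −11a + 44b = 2.8;  C−A: 157a + 156b = −0.4.
Solving gives a = −0.05269, b = 0.05046.
Then c = 101.3 − a·36 − b·86 = 98.86.
At (117, 82): z = −6.2 + 4.1 + 98.86 = 96.8 m.

96.8 m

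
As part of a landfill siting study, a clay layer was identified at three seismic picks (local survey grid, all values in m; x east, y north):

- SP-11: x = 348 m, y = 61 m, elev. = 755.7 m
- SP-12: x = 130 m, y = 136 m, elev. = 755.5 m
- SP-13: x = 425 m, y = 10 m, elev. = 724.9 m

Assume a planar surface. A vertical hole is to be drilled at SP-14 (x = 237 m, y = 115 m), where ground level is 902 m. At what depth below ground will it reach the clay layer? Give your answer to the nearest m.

126 m

Let the plane be z = a·x + b·y + c.
SP-12−SP-11: −218a + 75b = −0.2;  SP-13−SP-11: 77a − 51b = −30.8.
Solving gives a = 0.43425, b = 1.25955.
Then c = 755.7 − a·348 − b·61 = 527.75.
At (237, 115): z_contact = 102.9 + 144.8 + 527.75 = 775.5 m.
Depth below ground = 902 − 775.5 = 126 m.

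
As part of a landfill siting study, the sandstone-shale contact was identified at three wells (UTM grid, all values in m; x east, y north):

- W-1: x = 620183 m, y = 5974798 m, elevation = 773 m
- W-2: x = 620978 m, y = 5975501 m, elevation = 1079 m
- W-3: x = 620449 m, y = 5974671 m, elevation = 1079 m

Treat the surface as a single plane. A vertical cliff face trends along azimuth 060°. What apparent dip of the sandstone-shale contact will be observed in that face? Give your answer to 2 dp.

25.77°

Two edge vectors: W-1→W-2 = (795, 703, 306), W-1→W-3 = (266, -127, 306).
Normal n = (W-1→W-2) × (W-1→W-3) = (253980, -161874, -287963).
So ∂z/∂x = −n_x/n_z = 0.88199 and ∂z/∂y = −n_y/n_z = −0.56213.
Unit vector along 060° is (sin 60°, cos 60°) = (0.8660, 0.5000).
Slope in that direction = a·(0.8660) + b·(0.5000) = 0.48276.
Apparent dip = arctan|0.48276| = 25.77° (true dip is 46.3°, so apparent ≤ true as expected).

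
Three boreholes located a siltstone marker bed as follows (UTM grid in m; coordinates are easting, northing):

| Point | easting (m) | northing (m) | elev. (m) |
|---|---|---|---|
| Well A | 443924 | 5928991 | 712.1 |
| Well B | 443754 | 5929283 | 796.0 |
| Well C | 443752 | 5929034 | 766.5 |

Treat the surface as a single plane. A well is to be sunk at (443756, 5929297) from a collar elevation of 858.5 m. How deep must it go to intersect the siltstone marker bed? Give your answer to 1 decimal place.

61.4 m

Let the plane be z = a·easting + b·northing + c.
Well B−Well A: −170a + 292b = 83.9;  Well C−Well A: −172a + 43b = 54.4.
Solving gives a = −0.286086126, b = 0.120771776.
Then c = 712.1 − a·443924 − b·5928991 = −588342.18.
At (443756, 5929297): z_contact = −126952.43 + 716091.73 − 588342.18 = 797.12 m.
Depth below ground = 858.5 − 797.12 = 61.4 m.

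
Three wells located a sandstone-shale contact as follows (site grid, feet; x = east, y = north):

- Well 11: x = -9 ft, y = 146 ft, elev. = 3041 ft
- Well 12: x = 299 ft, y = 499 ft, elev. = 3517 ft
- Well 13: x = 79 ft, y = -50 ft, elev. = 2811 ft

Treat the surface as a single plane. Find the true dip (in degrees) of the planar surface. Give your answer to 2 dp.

Two edge vectors: Well 11→Well 12 = (308, 353, 476), Well 11→Well 13 = (88, -196, -230).
Normal n = (Well 11→Well 12) × (Well 11→Well 13) = (12106, 112728, -91432).
So ∂z/∂x = −n_x/n_z = 0.13240 and ∂z/∂y = −n_y/n_z = 1.23292.
Gradient magnitude |∇z| = √(a² + b²) = √(0.01753 + 1.52008) = 1.24001.
True dip = arctan(1.24001) = 51.12°, dipping toward S (azimuth ≈ 186°).

51.12°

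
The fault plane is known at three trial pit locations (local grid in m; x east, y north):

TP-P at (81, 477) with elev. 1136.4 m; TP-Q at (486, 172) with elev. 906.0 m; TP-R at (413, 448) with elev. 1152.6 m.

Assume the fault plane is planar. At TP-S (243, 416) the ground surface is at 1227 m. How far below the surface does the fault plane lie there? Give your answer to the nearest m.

Two edge vectors: TP-P→TP-Q = (405, -305, -230.4), TP-P→TP-R = (332, -29, 16.2).
Normal n = (TP-P→TP-Q) × (TP-P→TP-R) = (-11622.6, -83053.8, 89515).
So ∂z/∂x = −n_x/n_z = 0.12984 and ∂z/∂y = −n_y/n_z = 0.92782.
Intercept c from TP-P: 1136.4 − 10.52 − 442.57 = 683.31.
At (243, 416): z_contact = 31.6 + 386.0 + 683.31 = 1100.8 m.
Depth below ground = 1227 − 1100.8 = 126 m.

126 m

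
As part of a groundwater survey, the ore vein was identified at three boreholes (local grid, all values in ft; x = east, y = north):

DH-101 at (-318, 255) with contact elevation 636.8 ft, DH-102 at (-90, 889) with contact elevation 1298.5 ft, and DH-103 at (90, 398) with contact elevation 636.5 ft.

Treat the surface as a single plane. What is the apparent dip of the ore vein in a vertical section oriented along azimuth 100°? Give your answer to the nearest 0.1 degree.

31.8°

Let the plane be z = a·x + b·y + c.
DH-102−DH-101: 228a + 634b = 661.7;  DH-103−DH-101: 408a + 143b = −0.3.
Solving gives a = −0.41940, b = 1.19452.
Unit vector along 100° is (sin 100°, cos 100°) = (0.9848, -0.1736).
Slope in that direction = a·(0.9848) + b·(-0.1736) = −0.62046.
Apparent dip = arctan|0.62046| = 31.8° (true dip is 51.7°, so apparent ≤ true as expected).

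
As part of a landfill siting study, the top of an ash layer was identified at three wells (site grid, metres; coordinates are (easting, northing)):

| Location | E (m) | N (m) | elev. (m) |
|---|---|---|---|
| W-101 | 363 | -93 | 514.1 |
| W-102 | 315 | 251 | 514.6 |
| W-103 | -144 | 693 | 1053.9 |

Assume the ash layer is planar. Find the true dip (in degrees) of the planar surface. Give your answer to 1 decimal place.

Let the plane be z = a·E + b·N + c.
W-102−W-101: −48a + 344b = 0.5;  W-103−W-101: −507a + 786b = 539.8.
Solving gives a = −1.35571, b = −0.18772.
Gradient magnitude |∇z| = √(a² + b²) = √(1.83794 + 0.03524) = 1.36864.
True dip = arctan(1.36864) = 53.8°, dipping toward E (azimuth ≈ 082°).

53.8°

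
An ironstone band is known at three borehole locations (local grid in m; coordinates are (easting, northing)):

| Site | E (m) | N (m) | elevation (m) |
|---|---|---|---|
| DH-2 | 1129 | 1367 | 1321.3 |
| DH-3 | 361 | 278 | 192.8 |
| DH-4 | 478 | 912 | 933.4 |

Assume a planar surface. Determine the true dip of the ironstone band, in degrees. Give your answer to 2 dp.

Two edge vectors: DH-2→DH-3 = (-768, -1089, -1128.5), DH-2→DH-4 = (-651, -455, -387.9).
Normal n = (DH-2→DH-3) × (DH-2→DH-4) = (-91044.4, 436746.3, -359499).
So ∂z/∂E = −n_x/n_z = −0.25325 and ∂z/∂N = −n_y/n_z = 1.21487.
Gradient magnitude |∇z| = √(a² + b²) = √(0.06414 + 1.47592) = 1.24099.
True dip = arctan(1.24099) = 51.14°, dipping toward SSE (azimuth ≈ 168°).

51.14°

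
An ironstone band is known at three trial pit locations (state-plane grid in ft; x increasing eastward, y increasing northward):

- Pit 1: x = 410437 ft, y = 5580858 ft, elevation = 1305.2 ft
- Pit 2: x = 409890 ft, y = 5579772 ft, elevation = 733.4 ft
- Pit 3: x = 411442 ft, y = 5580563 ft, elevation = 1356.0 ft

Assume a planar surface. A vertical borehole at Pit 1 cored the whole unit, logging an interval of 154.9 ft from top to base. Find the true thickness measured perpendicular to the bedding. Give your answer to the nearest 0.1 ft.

Let the plane be z = a·x + b·y + c.
Pit 2−Pit 1: −547a − 1086b = −571.8;  Pit 3−Pit 1: 1005a − 295b = 50.8.
Solving gives a = 0.17868, b = 0.43652.
|∇z| = √(a²+b²) = 0.47167, so dip δ = arctan(0.47167) = 25.25°.
True thickness = vertical thickness × cos δ = 154.9 × cos 25.25° = 140.1 ft.

140.1 ft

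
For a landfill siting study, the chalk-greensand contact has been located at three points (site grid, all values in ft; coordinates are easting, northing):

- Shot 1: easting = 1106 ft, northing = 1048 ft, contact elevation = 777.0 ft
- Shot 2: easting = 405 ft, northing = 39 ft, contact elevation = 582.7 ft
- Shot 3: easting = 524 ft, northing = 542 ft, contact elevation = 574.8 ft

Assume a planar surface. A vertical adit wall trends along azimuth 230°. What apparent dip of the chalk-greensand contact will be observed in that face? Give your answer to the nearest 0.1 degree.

Let the plane be z = a·easting + b·northing + c.
Shot 2−Shot 1: −701a − 1009b = −194.3;  Shot 3−Shot 1: −582a − 506b = −202.2.
Solving gives a = 0.45458, b = −0.12325.
Unit vector along 230° is (sin 230°, cos 230°) = (-0.7660, -0.6428).
Slope in that direction = a·(-0.7660) + b·(-0.6428) = −0.26900.
Apparent dip = arctan|0.26900| = 15.1° (true dip is 25.2°, so apparent ≤ true as expected).

15.1°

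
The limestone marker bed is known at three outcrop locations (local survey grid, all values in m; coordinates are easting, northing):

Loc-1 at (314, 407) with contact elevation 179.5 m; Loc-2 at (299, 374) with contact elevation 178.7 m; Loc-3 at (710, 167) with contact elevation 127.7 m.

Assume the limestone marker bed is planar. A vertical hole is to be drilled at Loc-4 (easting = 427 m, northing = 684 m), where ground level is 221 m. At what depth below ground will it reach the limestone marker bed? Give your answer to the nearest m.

Two edge vectors: Loc-1→Loc-2 = (-15, -33, -0.8), Loc-1→Loc-3 = (396, -240, -51.8).
Normal n = (Loc-1→Loc-2) × (Loc-1→Loc-3) = (1517.4, -1093.8, 16668).
So ∂z/∂easting = −n_x/n_z = −0.09104 and ∂z/∂northing = −n_y/n_z = 0.06562.
Intercept c from Loc-1: 179.5 + 28.59 − 26.71 = 181.38.
At (427, 684): z_contact = −38.9 + 44.9 + 181.38 = 187.4 m.
Depth below ground = 221 − 187.4 = 34 m.

34 m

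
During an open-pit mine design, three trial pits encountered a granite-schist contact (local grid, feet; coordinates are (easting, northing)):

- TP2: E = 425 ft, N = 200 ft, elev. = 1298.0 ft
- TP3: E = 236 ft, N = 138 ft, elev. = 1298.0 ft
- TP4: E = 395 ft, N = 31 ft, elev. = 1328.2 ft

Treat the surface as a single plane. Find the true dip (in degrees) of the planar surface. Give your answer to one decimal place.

Let the plane be z = a·E + b·N + c.
TP3−TP2: −189a − 62b = 0;  TP4−TP2: −30a − 169b = 30.2.
Solving gives a = 0.06225, b = −0.18975.
Gradient magnitude |∇z| = √(a² + b²) = √(0.00387 + 0.03600) = 0.19970.
True dip = arctan(0.19970) = 11.3°, dipping toward NNW (azimuth ≈ 342°).

11.3°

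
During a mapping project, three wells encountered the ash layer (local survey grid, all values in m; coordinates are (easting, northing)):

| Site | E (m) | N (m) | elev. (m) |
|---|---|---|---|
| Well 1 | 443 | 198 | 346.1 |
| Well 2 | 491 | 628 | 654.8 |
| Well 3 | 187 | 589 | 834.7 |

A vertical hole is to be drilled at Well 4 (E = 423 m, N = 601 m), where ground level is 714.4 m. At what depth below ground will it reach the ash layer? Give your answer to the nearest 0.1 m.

Two edge vectors: Well 1→Well 2 = (48, 430, 308.7), Well 1→Well 3 = (-256, 391, 488.6).
Normal n = (Well 1→Well 2) × (Well 1→Well 3) = (89396.3, -102480, 128848).
So ∂z/∂E = −n_x/n_z = −0.69381 and ∂z/∂N = −n_y/n_z = 0.79536.
Intercept c from Well 1: 346.1 + 307.36 − 157.48 = 495.98.
At (423, 601): z_contact = −293.48 + 478.01 + 495.98 = 680.50 m.
Depth below ground = 714.4 − 680.50 = 33.9 m.

33.9 m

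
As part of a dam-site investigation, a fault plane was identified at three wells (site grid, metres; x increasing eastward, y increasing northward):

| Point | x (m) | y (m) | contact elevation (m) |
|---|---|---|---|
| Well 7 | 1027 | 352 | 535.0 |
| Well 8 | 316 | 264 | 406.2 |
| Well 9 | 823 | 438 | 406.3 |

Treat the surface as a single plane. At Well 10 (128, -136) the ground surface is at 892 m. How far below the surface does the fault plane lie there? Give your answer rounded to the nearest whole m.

209 m

Let the plane be z = a·x + b·y + c.
Well 8−Well 7: −711a − 88b = −128.8;  Well 9−Well 7: −204a + 86b = −128.7.
Solving gives a = 0.28322, b = −0.82468.
Then c = 535 − a·1027 − b·352 = 534.42.
At (128, -136): z_contact = 36.3 + 112.2 + 534.42 = 682.8 m.
Depth below ground = 892 − 682.8 = 209 m.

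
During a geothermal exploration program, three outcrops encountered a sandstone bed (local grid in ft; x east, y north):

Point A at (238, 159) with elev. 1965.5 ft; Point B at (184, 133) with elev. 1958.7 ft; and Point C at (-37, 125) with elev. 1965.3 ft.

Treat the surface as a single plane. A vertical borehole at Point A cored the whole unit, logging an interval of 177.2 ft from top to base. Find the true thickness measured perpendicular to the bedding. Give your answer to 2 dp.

167.12 ft

Let the plane be z = a·x + b·y + c.
Point B−Point A: −54a − 26b = −6.8;  Point C−Point A: −275a − 34b = −0.2.
Solving gives a = −0.04253, b = 0.34987.
|∇z| = √(a²+b²) = 0.35244, so dip δ = arctan(0.35244) = 19.41°.
True thickness = vertical thickness × cos δ = 177.2 × cos 19.41° = 167.12 ft.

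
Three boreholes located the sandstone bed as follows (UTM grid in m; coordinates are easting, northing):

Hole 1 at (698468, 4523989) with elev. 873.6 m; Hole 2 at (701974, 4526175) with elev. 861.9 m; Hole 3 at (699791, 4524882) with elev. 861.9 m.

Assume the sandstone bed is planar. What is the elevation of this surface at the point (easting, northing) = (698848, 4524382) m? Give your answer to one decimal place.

Let the plane be z = a·easting + b·northing + c.
Hole 2−Hole 1: 3506a + 2186b = −11.7;  Hole 3−Hole 1: 1323a + 893b = −11.7.
Solving gives a = 0.063355809, b = −0.106964989.
Then c = 873.6 − a·698468 − b·4523989 = 440530.03.
At (698848, 4524382): z = 44276.1 − 483950.5 + 440530.03 = 855.6 m.

855.6 m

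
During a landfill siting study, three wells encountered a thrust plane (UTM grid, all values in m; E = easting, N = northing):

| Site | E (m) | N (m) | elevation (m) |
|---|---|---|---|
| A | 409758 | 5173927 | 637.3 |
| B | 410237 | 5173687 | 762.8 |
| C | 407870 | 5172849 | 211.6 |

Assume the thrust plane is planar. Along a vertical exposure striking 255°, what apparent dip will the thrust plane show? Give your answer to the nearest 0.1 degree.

Let the plane be z = a·E + b·N + c.
B−A: 479a − 240b = 125.5;  C−A: −1888a − 1078b = −425.7.
Solving gives a = 0.24493, b = −0.03407.
Unit vector along 255° is (sin 255°, cos 255°) = (-0.9659, -0.2588).
Slope in that direction = a·(-0.9659) + b·(-0.2588) = −0.22777.
Apparent dip = arctan|0.22777| = 12.8° (true dip is 13.9°, so apparent ≤ true as expected).

12.8°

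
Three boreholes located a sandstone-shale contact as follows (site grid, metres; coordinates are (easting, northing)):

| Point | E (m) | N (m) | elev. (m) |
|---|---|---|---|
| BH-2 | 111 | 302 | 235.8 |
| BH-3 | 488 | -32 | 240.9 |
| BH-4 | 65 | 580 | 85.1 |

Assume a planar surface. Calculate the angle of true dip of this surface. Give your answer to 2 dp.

Let the plane be z = a·E + b·N + c.
BH-3−BH-2: 377a − 334b = 5.1;  BH-4−BH-2: −46a + 278b = −150.7.
Solving gives a = −0.54690, b = −0.63258.
Gradient magnitude |∇z| = √(a² + b²) = √(0.29910 + 0.40016) = 0.83622.
True dip = arctan(0.83622) = 39.90°, dipping toward NE (azimuth ≈ 041°).

39.90°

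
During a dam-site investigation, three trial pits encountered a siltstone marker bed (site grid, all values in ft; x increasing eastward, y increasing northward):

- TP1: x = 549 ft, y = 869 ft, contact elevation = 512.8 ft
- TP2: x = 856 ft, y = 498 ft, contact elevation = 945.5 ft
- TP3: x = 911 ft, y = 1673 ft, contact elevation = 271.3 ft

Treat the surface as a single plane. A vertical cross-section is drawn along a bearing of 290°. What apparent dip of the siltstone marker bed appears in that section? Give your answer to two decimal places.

Let the plane be z = a·x + b·y + c.
TP2−TP1: 307a − 371b = 432.7;  TP3−TP1: 362a + 804b = −241.5.
Solving gives a = 0.67771, b = −0.60551.
Unit vector along 290° is (sin 290°, cos 290°) = (-0.9397, 0.3420).
Slope in that direction = a·(-0.9397) + b·(0.3420) = −0.84393.
Apparent dip = arctan|0.84393| = 40.16° (true dip is 42.3°, so apparent ≤ true as expected).

40.16°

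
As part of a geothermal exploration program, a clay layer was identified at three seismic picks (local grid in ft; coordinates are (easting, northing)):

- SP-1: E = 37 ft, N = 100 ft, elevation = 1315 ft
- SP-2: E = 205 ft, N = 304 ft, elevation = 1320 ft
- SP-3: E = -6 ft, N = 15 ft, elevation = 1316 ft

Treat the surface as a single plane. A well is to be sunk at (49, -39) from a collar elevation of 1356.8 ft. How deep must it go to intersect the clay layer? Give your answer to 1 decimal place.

30.8 ft

Let the plane be z = a·E + b·N + c.
SP-2−SP-1: 168a + 204b = 5;  SP-3−SP-1: −43a − 85b = 1.
Solving gives a = 0.11420, b = −0.06954.
Then c = 1315 − a·37 − b·100 = 1317.73.
At (49, -39): z_contact = 5.60 + 2.71 + 1317.73 = 1326.04 ft.
Depth below ground = 1356.8 − 1326.04 = 30.8 ft.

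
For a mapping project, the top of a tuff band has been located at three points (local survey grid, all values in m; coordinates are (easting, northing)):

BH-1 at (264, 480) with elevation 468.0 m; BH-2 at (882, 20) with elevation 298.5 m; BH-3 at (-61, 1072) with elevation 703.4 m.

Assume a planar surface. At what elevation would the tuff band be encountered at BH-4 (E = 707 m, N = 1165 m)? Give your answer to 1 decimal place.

770.4 m

Let the plane be z = a·E + b·N + c.
BH-2−BH-1: 618a − 460b = −169.5;  BH-3−BH-1: −325a + 592b = 235.4.
Solving gives a = 0.036699, b = 0.417782.
Then c = 468 − a·264 − b·480 = 257.78.
At (707, 1165): z = 25.9 + 486.7 + 257.78 = 770.4 m.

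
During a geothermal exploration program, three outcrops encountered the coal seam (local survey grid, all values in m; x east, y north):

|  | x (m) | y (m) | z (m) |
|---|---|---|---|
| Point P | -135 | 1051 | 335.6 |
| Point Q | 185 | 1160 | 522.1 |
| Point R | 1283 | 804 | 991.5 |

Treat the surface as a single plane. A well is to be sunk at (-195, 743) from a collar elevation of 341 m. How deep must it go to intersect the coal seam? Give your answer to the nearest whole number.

Let the plane be z = a·x + b·y + c.
Point Q−Point P: 320a + 109b = 186.5;  Point R−Point P: 1418a − 247b = 655.9.
Solving gives a = 0.50324, b = 0.23360.
Then c = 335.6 − a·-135 − b·1051 = 158.03.
At (-195, 743): z_contact = −98.1 + 173.6 + 158.03 = 233.5 m.
Depth below ground = 341 − 233.5 = 108 m.

108 m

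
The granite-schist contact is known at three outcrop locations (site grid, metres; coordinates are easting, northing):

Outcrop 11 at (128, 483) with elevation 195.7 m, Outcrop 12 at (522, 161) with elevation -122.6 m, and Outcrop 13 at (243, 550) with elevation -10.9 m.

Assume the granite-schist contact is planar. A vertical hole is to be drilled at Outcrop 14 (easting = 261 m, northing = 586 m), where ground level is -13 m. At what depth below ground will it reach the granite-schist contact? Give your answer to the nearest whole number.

Two edge vectors: Outcrop 11→Outcrop 12 = (394, -322, -318.3), Outcrop 11→Outcrop 13 = (115, 67, -206.6).
Normal n = (Outcrop 11→Outcrop 12) × (Outcrop 11→Outcrop 13) = (87851.3, 44795.9, 63428).
So ∂z/∂easting = −n_x/n_z = −1.38506 and ∂z/∂northing = −n_y/n_z = −0.70625.
Intercept c from Outcrop 11: 195.7 + 177.29 + 341.12 = 714.10.
At (261, 586): z_contact = −361.5 − 413.9 + 714.10 = -61.3 m.
Depth below ground = -13 − (-61.3) = 48 m.

48 m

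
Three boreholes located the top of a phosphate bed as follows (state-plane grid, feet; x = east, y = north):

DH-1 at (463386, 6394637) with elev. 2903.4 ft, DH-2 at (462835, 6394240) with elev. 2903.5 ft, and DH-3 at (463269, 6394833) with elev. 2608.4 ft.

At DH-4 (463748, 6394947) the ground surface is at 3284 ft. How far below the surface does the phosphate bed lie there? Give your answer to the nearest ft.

432 ft

Two edge vectors: DH-1→DH-2 = (-551, -397, 0.1), DH-1→DH-3 = (-117, 196, -295).
Normal n = (DH-1→DH-2) × (DH-1→DH-3) = (117095.4, -162556.7, -154445).
So ∂z/∂x = −n_x/n_z = 0.75816893 and ∂z/∂y = −n_y/n_z = −1.05252161.
Intercept c from DH-1: 2903.4 − 351324.87 + 6730493.63 = 6382072.16.
At (463748, 6394947): z_contact = 351599.3 − 6730819.9 + 6382072.16 = 2851.6 ft.
Depth below ground = 3284 − 2851.6 = 432 ft.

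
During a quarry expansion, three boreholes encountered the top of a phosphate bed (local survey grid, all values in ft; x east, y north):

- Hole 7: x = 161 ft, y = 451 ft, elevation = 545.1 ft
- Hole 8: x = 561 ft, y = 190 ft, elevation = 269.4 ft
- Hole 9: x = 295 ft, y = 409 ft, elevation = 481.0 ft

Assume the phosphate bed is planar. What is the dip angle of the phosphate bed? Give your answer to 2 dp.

34.35°

Two edge vectors: Hole 7→Hole 8 = (400, -261, -275.7), Hole 7→Hole 9 = (134, -42, -64.1).
Normal n = (Hole 7→Hole 8) × (Hole 7→Hole 9) = (5150.7, -11303.8, 18174).
So ∂z/∂x = −n_x/n_z = −0.28341 and ∂z/∂y = −n_y/n_z = 0.62198.
Gradient magnitude |∇z| = √(a² + b²) = √(0.08032 + 0.38685) = 0.68350.
True dip = arctan(0.68350) = 34.35°, dipping toward SSE (azimuth ≈ 156°).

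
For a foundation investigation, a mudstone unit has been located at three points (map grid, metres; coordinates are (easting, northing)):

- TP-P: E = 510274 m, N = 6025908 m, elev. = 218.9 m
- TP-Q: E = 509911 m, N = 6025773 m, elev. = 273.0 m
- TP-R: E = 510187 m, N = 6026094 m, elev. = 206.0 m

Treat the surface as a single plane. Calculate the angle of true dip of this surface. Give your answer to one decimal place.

Two edge vectors: TP-P→TP-Q = (-363, -135, 54.1), TP-P→TP-R = (-87, 186, -12.9).
Normal n = (TP-P→TP-Q) × (TP-P→TP-R) = (-8321.1, -9389.4, -79263).
So ∂z/∂E = −n_x/n_z = −0.10498 and ∂z/∂N = −n_y/n_z = −0.11846.
Gradient magnitude |∇z| = √(a² + b²) = √(0.01102 + 0.01403) = 0.15828.
True dip = arctan(0.15828) = 9.0°, dipping toward NE (azimuth ≈ 042°).

9.0°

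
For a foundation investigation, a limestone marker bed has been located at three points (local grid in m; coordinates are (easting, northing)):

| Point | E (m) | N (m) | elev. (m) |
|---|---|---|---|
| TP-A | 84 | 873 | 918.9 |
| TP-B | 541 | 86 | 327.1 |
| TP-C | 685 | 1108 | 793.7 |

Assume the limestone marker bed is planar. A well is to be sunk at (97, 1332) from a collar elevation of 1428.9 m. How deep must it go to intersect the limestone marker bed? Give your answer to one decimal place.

279.3 m

Let the plane be z = a·E + b·N + c.
TP-B−TP-A: 457a − 787b = −591.8;  TP-C−TP-A: 601a + 235b = −125.2.
Solving gives a = −0.409395, b = 0.514240.
Then c = 918.9 − a·84 − b·873 = 504.36.
At (97, 1332): z_contact = −39.71 + 684.97 + 504.36 = 1149.61 m.
Depth below ground = 1428.9 − 1149.61 = 279.3 m.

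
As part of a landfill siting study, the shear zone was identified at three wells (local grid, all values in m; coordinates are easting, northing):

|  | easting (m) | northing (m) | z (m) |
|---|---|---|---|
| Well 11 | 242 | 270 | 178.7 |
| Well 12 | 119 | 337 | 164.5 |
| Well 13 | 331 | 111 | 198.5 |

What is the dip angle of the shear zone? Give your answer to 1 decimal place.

Two edge vectors: Well 11→Well 12 = (-123, 67, -14.2), Well 11→Well 13 = (89, -159, 19.8).
Normal n = (Well 11→Well 12) × (Well 11→Well 13) = (-931.2, 1171.6, 13594).
So ∂z/∂easting = −n_x/n_z = 0.06850 and ∂z/∂northing = −n_y/n_z = −0.08619.
Gradient magnitude |∇z| = √(a² + b²) = √(0.00469 + 0.00743) = 0.11009.
True dip = arctan(0.11009) = 6.3°, dipping toward NW (azimuth ≈ 322°).

6.3°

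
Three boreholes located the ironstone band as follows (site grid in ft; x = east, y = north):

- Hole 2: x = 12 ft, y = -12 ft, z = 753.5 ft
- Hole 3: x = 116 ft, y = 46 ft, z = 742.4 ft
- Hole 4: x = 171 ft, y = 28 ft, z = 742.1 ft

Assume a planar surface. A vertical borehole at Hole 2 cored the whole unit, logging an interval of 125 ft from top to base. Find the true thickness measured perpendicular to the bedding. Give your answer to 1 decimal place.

124.1 ft

Let the plane be z = a·x + b·y + c.
Hole 3−Hole 2: 104a + 58b = −11.1;  Hole 4−Hole 2: 159a + 40b = −11.4.
Solving gives a = −0.04291, b = −0.11444.
|∇z| = √(a²+b²) = 0.12222, so dip δ = arctan(0.12222) = 6.97°.
True thickness = vertical thickness × cos δ = 125 × cos 6.97° = 124.1 ft.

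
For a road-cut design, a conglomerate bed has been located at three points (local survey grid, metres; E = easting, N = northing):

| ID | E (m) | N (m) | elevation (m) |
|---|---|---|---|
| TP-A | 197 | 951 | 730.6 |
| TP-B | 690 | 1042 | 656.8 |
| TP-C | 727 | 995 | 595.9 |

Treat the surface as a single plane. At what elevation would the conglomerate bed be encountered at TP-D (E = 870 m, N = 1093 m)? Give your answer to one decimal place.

648.1 m

Let the plane be z = a·E + b·N + c.
TP-B−TP-A: 493a + 91b = −73.8;  TP-C−TP-A: 530a + 44b = −134.7.
Solving gives a = −0.339532, b = 1.028454.
Then c = 730.6 − a·197 − b·951 = −180.57.
At (870, 1093): z = −295.4 + 1124.1 − 180.57 = 648.1 m.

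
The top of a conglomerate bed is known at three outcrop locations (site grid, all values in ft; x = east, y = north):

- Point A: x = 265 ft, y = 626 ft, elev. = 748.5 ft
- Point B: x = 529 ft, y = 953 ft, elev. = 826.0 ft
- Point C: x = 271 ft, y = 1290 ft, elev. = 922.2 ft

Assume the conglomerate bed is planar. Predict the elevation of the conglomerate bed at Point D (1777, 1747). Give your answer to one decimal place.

995.5 ft

Two edge vectors: Point A→Point B = (264, 327, 77.5), Point A→Point C = (6, 664, 173.7).
Normal n = (Point A→Point B) × (Point A→Point C) = (5339.9, -45391.8, 173334).
So ∂z/∂x = −n_x/n_z = −0.030807 and ∂z/∂y = −n_y/n_z = 0.261875.
Intercept c from Point A: 748.5 + 8.16 − 163.93 = 592.73.
At (1777, 1747): z = −54.7 + 457.5 + 592.73 = 995.5 ft.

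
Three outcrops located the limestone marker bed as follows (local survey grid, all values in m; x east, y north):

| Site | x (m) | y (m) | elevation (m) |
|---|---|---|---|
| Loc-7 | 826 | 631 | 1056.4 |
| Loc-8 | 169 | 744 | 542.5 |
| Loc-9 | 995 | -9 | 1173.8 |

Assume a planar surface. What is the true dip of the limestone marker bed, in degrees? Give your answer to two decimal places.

38.19°

Two edge vectors: Loc-7→Loc-8 = (-657, 113, -513.9), Loc-7→Loc-9 = (169, -640, 117.4).
Normal n = (Loc-7→Loc-8) × (Loc-7→Loc-9) = (-315629.8, -9717.3, 401383).
So ∂z/∂x = −n_x/n_z = 0.78636 and ∂z/∂y = −n_y/n_z = 0.02421.
Gradient magnitude |∇z| = √(a² + b²) = √(0.61836 + 0.00059) = 0.78673.
True dip = arctan(0.78673) = 38.19°, dipping toward W (azimuth ≈ 268°).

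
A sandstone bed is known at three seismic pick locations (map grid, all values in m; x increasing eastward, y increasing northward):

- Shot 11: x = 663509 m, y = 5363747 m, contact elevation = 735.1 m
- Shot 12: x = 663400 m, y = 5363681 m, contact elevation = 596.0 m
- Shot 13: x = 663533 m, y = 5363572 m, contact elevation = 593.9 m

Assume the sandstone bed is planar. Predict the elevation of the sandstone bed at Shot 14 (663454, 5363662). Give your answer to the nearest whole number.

618 m

Two edge vectors: Shot 11→Shot 12 = (-109, -66, -139.1), Shot 11→Shot 13 = (24, -175, -141.2).
Normal n = (Shot 11→Shot 12) × (Shot 11→Shot 13) = (-15023.3, -18729.2, 20659).
So ∂z/∂x = −n_x/n_z = 0.72720364 and ∂z/∂y = −n_y/n_z = 0.90658793.
Intercept c from Shot 11: 735.1 − 482506.16 − 4862708.28 = −5344479.34.
At (663454, 5363662): z = 482466.2 + 4862631.2 − 5344479.34 = 618.0 m.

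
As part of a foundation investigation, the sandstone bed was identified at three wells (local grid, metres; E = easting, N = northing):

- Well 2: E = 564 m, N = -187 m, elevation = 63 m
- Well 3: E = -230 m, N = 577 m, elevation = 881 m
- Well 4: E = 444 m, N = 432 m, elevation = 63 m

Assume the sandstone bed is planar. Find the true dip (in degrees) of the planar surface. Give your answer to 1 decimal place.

Two edge vectors: Well 2→Well 3 = (-794, 764, 818), Well 2→Well 4 = (-120, 619, 0).
Normal n = (Well 2→Well 3) × (Well 2→Well 4) = (-506342, -98160, -399806).
So ∂z/∂E = −n_x/n_z = −1.26647 and ∂z/∂N = −n_y/n_z = −0.24552.
Gradient magnitude |∇z| = √(a² + b²) = √(1.60394 + 0.06028) = 1.29005.
True dip = arctan(1.29005) = 52.2°, dipping toward E (azimuth ≈ 079°).

52.2°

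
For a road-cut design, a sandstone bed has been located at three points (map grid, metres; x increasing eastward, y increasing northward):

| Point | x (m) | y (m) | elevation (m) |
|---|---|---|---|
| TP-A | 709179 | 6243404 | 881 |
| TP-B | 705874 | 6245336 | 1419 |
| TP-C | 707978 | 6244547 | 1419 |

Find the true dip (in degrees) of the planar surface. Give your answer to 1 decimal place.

39.7°

Two edge vectors: TP-A→TP-B = (-3305, 1932, 538), TP-A→TP-C = (-1201, 1143, 538).
Normal n = (TP-A→TP-B) × (TP-A→TP-C) = (424482, 1131952, -1457283).
So ∂z/∂x = −n_x/n_z = 0.29128 and ∂z/∂y = −n_y/n_z = 0.77676.
Gradient magnitude |∇z| = √(a² + b²) = √(0.08485 + 0.60335) = 0.82957.
True dip = arctan(0.82957) = 39.7°, dipping toward SSW (azimuth ≈ 201°).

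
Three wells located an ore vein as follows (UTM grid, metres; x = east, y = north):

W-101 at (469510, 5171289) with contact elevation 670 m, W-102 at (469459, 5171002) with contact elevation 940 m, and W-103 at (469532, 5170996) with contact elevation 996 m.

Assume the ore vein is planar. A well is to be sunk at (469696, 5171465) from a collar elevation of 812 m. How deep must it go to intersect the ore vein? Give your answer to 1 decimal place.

Let the plane be z = a·x + b·y + c.
W-102−W-101: −51a − 287b = 270;  W-103−W-101: 22a − 293b = 326.
Solving gives a = 0.679870160, b = −1.061579715.
Then c = 670 − a·469510 − b·5171289 = 5171199.66.
At (469696, 5171465): z_contact = 319332.29 − 5489922.34 + 5171199.66 = 609.62 m.
Depth below ground = 812 − 609.62 = 202.4 m.

202.4 m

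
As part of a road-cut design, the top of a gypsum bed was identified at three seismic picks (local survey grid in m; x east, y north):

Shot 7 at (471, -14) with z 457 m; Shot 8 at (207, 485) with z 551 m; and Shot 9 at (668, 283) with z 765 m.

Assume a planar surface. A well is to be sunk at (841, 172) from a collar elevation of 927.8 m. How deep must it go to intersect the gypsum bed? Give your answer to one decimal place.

Two edge vectors: Shot 7→Shot 8 = (-264, 499, 94), Shot 7→Shot 9 = (197, 297, 308).
Normal n = (Shot 7→Shot 8) × (Shot 7→Shot 9) = (125774, 99830, -176711).
So ∂z/∂x = −n_x/n_z = 0.71175 and ∂z/∂y = −n_y/n_z = 0.56493.
Intercept c from Shot 7: 457 − 335.23 + 7.91 = 129.67.
At (841, 172): z_contact = 598.58 + 97.17 + 129.67 = 825.43 m.
Depth below ground = 927.8 − 825.43 = 102.4 m.

102.4 m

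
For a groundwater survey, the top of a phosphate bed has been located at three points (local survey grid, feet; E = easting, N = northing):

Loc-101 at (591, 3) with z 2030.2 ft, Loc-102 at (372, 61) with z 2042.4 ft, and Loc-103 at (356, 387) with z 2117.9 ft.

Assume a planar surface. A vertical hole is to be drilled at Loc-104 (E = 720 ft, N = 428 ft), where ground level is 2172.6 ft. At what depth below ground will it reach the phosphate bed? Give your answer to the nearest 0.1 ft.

43.1 ft

Let the plane be z = a·E + b·N + c.
Loc-102−Loc-101: −219a + 58b = 12.2;  Loc-103−Loc-101: −235a + 384b = 87.7.
Solving gives a = 0.00570, b = 0.23187.
Then c = 2030.2 − a·591 − b·3 = 2026.13.
At (720, 428): z_contact = 4.11 + 99.24 + 2026.13 = 2129.48 ft.
Depth below ground = 2172.6 − 2129.48 = 43.1 ft.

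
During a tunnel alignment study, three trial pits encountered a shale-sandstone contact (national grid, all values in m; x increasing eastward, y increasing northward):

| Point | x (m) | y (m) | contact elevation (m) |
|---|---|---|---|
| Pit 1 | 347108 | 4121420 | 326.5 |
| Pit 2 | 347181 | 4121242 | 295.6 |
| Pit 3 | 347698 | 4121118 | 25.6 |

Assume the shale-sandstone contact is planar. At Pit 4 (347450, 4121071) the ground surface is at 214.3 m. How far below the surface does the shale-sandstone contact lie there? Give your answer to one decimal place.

54.4 m

Let the plane be z = a·x + b·y + c.
Pit 2−Pit 1: 73a − 178b = −30.9;  Pit 3−Pit 1: 590a − 302b = −300.9.
Solving gives a = −0.533039265, b = −0.045010485.
Then c = 326.5 − a·347108 − b·4121420 = 370855.81.
At (347450, 4121071): z_contact = −185204.49 − 185491.41 + 370855.81 = 159.91 m.
Depth below ground = 214.3 − 159.91 = 54.4 m.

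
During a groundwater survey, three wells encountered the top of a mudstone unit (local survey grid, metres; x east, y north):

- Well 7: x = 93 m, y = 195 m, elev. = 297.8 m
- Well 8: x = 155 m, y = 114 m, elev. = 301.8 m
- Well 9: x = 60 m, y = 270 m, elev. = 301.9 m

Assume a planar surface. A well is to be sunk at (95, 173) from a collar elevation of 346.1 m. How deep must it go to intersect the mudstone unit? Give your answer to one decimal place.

52.0 m

Let the plane be z = a·x + b·y + c.
Well 8−Well 7: 62a − 81b = 4;  Well 9−Well 7: −33a + 75b = 4.1.
Solving gives a = 0.31973, b = 0.19535.
Then c = 297.8 − a·93 − b·195 = 229.97.
At (95, 173): z_contact = 30.37 + 33.79 + 229.97 = 294.14 m.
Depth below ground = 346.1 − 294.14 = 52.0 m.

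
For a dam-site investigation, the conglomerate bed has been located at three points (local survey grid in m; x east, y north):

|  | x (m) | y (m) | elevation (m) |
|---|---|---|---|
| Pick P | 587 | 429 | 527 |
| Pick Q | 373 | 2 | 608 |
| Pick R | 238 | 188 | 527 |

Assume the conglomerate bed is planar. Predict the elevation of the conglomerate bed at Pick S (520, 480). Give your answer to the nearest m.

Two edge vectors: Pick P→Pick Q = (-214, -427, 81), Pick P→Pick R = (-349, -241, 0).
Normal n = (Pick P→Pick Q) × (Pick P→Pick R) = (19521, -28269, -97449).
So ∂z/∂x = −n_x/n_z = 0.20032 and ∂z/∂y = −n_y/n_z = −0.29009.
Intercept c from Pick P: 527 − 117.59 + 124.45 = 533.86.
At (520, 480): z = 104.2 − 139.2 + 533.86 = 498.8 m.

499 m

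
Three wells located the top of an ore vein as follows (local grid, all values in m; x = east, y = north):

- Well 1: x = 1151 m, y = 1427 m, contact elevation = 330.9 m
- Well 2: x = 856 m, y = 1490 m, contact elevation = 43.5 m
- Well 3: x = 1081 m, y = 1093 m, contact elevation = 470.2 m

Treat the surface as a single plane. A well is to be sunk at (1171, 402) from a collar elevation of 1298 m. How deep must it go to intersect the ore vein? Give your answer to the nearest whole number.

341 m

Let the plane be z = a·x + b·y + c.
Well 2−Well 1: −295a + 63b = −287.4;  Well 3−Well 1: −70a − 334b = 139.3.
Solving gives a = 0.84725, b = −0.59463.
Then c = 330.9 − a·1151 − b·1427 = 204.26.
At (1171, 402): z_contact = 992.1 − 239.0 + 204.26 = 957.3 m.
Depth below ground = 1298 − 957.3 = 341 m.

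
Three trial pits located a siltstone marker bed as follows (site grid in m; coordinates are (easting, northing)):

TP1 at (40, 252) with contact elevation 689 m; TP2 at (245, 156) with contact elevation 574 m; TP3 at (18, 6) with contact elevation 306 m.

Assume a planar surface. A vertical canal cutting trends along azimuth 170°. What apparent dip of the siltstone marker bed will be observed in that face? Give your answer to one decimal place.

56.2°

Let the plane be z = a·E + b·N + c.
TP2−TP1: 205a − 96b = −115;  TP3−TP1: −22a − 246b = −383.
Solving gives a = 0.16136, b = 1.54248.
Unit vector along 170° is (sin 170°, cos 170°) = (0.1736, -0.9848).
Slope in that direction = a·(0.1736) + b·(-0.9848) = −1.49103.
Apparent dip = arctan|1.49103| = 56.2° (true dip is 57.2°, so apparent ≤ true as expected).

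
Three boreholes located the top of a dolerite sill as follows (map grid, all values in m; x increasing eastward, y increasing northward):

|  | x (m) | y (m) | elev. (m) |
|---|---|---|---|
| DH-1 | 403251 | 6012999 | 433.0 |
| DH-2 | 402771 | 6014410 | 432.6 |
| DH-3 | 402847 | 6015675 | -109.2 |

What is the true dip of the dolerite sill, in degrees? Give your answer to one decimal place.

Two edge vectors: DH-1→DH-2 = (-480, 1411, -0.4), DH-1→DH-3 = (-404, 2676, -542.2).
Normal n = (DH-1→DH-2) × (DH-1→DH-3) = (-763973.8, -260094.4, -714436).
So ∂z/∂x = −n_x/n_z = −1.06934 and ∂z/∂y = −n_y/n_z = −0.36406.
Gradient magnitude |∇z| = √(a² + b²) = √(1.14348 + 0.13254) = 1.12961.
True dip = arctan(1.12961) = 48.5°, dipping toward ENE (azimuth ≈ 071°).

48.5°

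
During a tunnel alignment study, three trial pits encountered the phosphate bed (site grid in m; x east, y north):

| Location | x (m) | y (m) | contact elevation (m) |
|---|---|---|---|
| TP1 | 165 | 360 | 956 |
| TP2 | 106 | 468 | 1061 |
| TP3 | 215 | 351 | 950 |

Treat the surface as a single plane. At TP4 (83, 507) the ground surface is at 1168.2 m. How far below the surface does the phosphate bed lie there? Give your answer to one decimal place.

Let the plane be z = a·x + b·y + c.
TP2−TP1: −59a + 108b = 105;  TP3−TP1: 50a − 9b = −6.
Solving gives a = 0.06100, b = 1.00555.
Then c = 956 − a·165 − b·360 = 583.94.
At (83, 507): z_contact = 5.06 + 509.81 + 583.94 = 1098.81 m.
Depth below ground = 1168.2 − 1098.81 = 69.4 m.

69.4 m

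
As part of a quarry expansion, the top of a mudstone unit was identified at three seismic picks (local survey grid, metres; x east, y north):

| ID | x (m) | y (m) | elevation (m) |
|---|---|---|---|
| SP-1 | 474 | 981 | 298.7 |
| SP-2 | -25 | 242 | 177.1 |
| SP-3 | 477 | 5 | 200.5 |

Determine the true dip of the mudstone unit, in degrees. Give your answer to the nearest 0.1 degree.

Two edge vectors: SP-1→SP-2 = (-499, -739, -121.6), SP-1→SP-3 = (3, -976, -98.2).
Normal n = (SP-1→SP-2) × (SP-1→SP-3) = (-46111.8, -49366.6, 489241).
So ∂z/∂x = −n_x/n_z = 0.09425 and ∂z/∂y = −n_y/n_z = 0.10090.
Gradient magnitude |∇z| = √(a² + b²) = √(0.00888 + 0.01018) = 0.13808.
True dip = arctan(0.13808) = 7.9°, dipping toward SW (azimuth ≈ 223°).

7.9°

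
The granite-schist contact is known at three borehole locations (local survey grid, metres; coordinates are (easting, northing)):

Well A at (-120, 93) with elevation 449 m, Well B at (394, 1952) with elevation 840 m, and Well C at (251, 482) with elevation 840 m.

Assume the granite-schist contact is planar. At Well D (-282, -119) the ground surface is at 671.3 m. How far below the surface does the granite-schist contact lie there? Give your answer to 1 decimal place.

Let the plane be z = a·E + b·N + c.
Well B−Well A: 514a + 1859b = 391;  Well C−Well A: 371a + 389b = 391.
Solving gives a = 1.173616, b = −0.114168.
Then c = 449 − a·-120 − b·93 = 600.45.
At (-282, -119): z_contact = −330.96 + 13.59 + 600.45 = 283.08 m.
Depth below ground = 671.3 − 283.08 = 388.2 m.

388.2 m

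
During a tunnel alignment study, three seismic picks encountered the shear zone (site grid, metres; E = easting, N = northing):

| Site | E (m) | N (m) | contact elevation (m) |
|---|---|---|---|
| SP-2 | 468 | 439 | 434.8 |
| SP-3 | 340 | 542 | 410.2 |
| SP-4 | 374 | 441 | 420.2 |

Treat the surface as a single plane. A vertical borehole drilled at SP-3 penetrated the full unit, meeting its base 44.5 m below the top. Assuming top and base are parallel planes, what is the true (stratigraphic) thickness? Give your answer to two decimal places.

Let the plane be z = a·E + b·N + c.
SP-3−SP-2: −128a + 103b = −24.6;  SP-4−SP-2: −94a + 2b = −14.6.
Solving gives a = 0.15432, b = −0.04706.
|∇z| = √(a²+b²) = 0.16133, so dip δ = arctan(0.16133) = 9.16°.
True thickness = vertical thickness × cos δ = 44.5 × cos 9.16° = 43.93 m.

43.93 m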